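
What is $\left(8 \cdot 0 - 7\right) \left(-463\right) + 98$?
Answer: $3339$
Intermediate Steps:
$\left(8 \cdot 0 - 7\right) \left(-463\right) + 98 = \left(0 - 7\right) \left(-463\right) + 98 = \left(-7\right) \left(-463\right) + 98 = 3241 + 98 = 3339$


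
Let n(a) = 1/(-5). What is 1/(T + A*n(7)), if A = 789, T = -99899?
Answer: -5/500284 ≈ -9.9943e-6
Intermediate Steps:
n(a) = -⅕
1/(T + A*n(7)) = 1/(-99899 + 789*(-⅕)) = 1/(-99899 - 789/5) = 1/(-500284/5) = -5/500284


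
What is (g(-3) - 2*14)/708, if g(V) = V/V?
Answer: -9/236 ≈ -0.038136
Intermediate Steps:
g(V) = 1
(g(-3) - 2*14)/708 = (1 - 2*14)/708 = (1 - 28)*(1/708) = -27*1/708 = -9/236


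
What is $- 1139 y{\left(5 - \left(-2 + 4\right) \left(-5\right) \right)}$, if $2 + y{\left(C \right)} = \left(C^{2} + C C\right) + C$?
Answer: $-527357$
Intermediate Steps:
$y{\left(C \right)} = -2 + C + 2 C^{2}$ ($y{\left(C \right)} = -2 + \left(\left(C^{2} + C C\right) + C\right) = -2 + \left(\left(C^{2} + C^{2}\right) + C\right) = -2 + \left(2 C^{2} + C\right) = -2 + \left(C + 2 C^{2}\right) = -2 + C + 2 C^{2}$)
$- 1139 y{\left(5 - \left(-2 + 4\right) \left(-5\right) \right)} = - 1139 \left(-2 - \left(-5 + \left(-2 + 4\right) \left(-5\right)\right) + 2 \left(5 - \left(-2 + 4\right) \left(-5\right)\right)^{2}\right) = - 1139 \left(-2 - \left(-5 + 2 \left(-5\right)\right) + 2 \left(5 - 2 \left(-5\right)\right)^{2}\right) = - 1139 \left(-2 + \left(5 - -10\right) + 2 \left(5 - -10\right)^{2}\right) = - 1139 \left(-2 + \left(5 + 10\right) + 2 \left(5 + 10\right)^{2}\right) = - 1139 \left(-2 + 15 + 2 \cdot 15^{2}\right) = - 1139 \left(-2 + 15 + 2 \cdot 225\right) = - 1139 \left(-2 + 15 + 450\right) = \left(-1139\right) 463 = -527357$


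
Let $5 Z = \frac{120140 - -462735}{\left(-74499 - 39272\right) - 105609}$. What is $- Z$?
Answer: $\frac{23315}{43876} \approx 0.53138$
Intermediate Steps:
$Z = - \frac{23315}{43876}$ ($Z = \frac{\left(120140 - -462735\right) \frac{1}{\left(-74499 - 39272\right) - 105609}}{5} = \frac{\left(120140 + 462735\right) \frac{1}{-113771 - 105609}}{5} = \frac{582875 \frac{1}{-219380}}{5} = \frac{582875 \left(- \frac{1}{219380}\right)}{5} = \frac{1}{5} \left(- \frac{116575}{43876}\right) = - \frac{23315}{43876} \approx -0.53138$)
$- Z = \left(-1\right) \left(- \frac{23315}{43876}\right) = \frac{23315}{43876}$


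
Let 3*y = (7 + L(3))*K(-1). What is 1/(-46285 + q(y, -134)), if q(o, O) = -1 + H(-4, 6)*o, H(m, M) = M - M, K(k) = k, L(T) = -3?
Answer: -1/46286 ≈ -2.1605e-5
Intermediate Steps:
H(m, M) = 0
y = -4/3 (y = ((7 - 3)*(-1))/3 = (4*(-1))/3 = (⅓)*(-4) = -4/3 ≈ -1.3333)
q(o, O) = -1 (q(o, O) = -1 + 0*o = -1 + 0 = -1)
1/(-46285 + q(y, -134)) = 1/(-46285 - 1) = 1/(-46286) = -1/46286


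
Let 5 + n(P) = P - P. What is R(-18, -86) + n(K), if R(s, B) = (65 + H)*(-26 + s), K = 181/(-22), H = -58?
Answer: -313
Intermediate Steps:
K = -181/22 (K = 181*(-1/22) = -181/22 ≈ -8.2273)
n(P) = -5 (n(P) = -5 + (P - P) = -5 + 0 = -5)
R(s, B) = -182 + 7*s (R(s, B) = (65 - 58)*(-26 + s) = 7*(-26 + s) = -182 + 7*s)
R(-18, -86) + n(K) = (-182 + 7*(-18)) - 5 = (-182 - 126) - 5 = -308 - 5 = -313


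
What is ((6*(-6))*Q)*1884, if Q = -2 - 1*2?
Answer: 271296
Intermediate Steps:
Q = -4 (Q = -2 - 2 = -4)
((6*(-6))*Q)*1884 = ((6*(-6))*(-4))*1884 = -36*(-4)*1884 = 144*1884 = 271296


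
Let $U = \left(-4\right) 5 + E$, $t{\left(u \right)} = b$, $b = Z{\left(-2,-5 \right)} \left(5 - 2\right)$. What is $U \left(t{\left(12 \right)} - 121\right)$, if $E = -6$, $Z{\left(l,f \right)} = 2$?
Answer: $2990$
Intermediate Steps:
$b = 6$ ($b = 2 \left(5 - 2\right) = 2 \cdot 3 = 6$)
$t{\left(u \right)} = 6$
$U = -26$ ($U = \left(-4\right) 5 - 6 = -20 - 6 = -26$)
$U \left(t{\left(12 \right)} - 121\right) = - 26 \left(6 - 121\right) = \left(-26\right) \left(-115\right) = 2990$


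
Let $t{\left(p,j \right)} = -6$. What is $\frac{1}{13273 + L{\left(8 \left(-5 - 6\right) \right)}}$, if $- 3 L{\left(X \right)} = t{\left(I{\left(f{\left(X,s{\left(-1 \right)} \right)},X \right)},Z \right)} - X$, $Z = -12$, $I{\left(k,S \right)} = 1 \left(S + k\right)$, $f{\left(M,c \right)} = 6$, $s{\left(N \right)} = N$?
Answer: $\frac{3}{39737} \approx 7.5496 \cdot 10^{-5}$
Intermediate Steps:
$I{\left(k,S \right)} = S + k$
$L{\left(X \right)} = 2 + \frac{X}{3}$ ($L{\left(X \right)} = - \frac{-6 - X}{3} = 2 + \frac{X}{3}$)
$\frac{1}{13273 + L{\left(8 \left(-5 - 6\right) \right)}} = \frac{1}{13273 + \left(2 + \frac{8 \left(-5 - 6\right)}{3}\right)} = \frac{1}{13273 + \left(2 + \frac{8 \left(-11\right)}{3}\right)} = \frac{1}{13273 + \left(2 + \frac{1}{3} \left(-88\right)\right)} = \frac{1}{13273 + \left(2 - \frac{88}{3}\right)} = \frac{1}{13273 - \frac{82}{3}} = \frac{1}{\frac{39737}{3}} = \frac{3}{39737}$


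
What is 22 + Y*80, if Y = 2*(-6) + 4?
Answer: -618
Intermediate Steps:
Y = -8 (Y = -12 + 4 = -8)
22 + Y*80 = 22 - 8*80 = 22 - 640 = -618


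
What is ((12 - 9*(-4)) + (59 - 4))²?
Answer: 10609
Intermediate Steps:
((12 - 9*(-4)) + (59 - 4))² = ((12 + 36) + 55)² = (48 + 55)² = 103² = 10609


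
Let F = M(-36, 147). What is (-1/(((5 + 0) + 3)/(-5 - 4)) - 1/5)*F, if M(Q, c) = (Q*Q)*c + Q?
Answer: 1761903/10 ≈ 1.7619e+5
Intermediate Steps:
M(Q, c) = Q + c*Q² (M(Q, c) = Q²*c + Q = c*Q² + Q = Q + c*Q²)
F = 190476 (F = -36*(1 - 36*147) = -36*(1 - 5292) = -36*(-5291) = 190476)
(-1/(((5 + 0) + 3)/(-5 - 4)) - 1/5)*F = (-1/(((5 + 0) + 3)/(-5 - 4)) - 1/5)*190476 = (-1/((5 + 3)/(-9)) - 1*⅕)*190476 = (-1/(8*(-⅑)) - ⅕)*190476 = (-1/(-8/9) - ⅕)*190476 = (-1*(-9/8) - ⅕)*190476 = (9/8 - ⅕)*190476 = (37/40)*190476 = 1761903/10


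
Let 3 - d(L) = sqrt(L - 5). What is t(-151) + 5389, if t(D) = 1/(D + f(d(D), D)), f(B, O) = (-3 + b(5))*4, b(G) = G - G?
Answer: 878406/163 ≈ 5389.0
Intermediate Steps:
b(G) = 0
d(L) = 3 - sqrt(-5 + L) (d(L) = 3 - sqrt(L - 5) = 3 - sqrt(-5 + L))
f(B, O) = -12 (f(B, O) = (-3 + 0)*4 = -3*4 = -12)
t(D) = 1/(-12 + D) (t(D) = 1/(D - 12) = 1/(-12 + D))
t(-151) + 5389 = 1/(-12 - 151) + 5389 = 1/(-163) + 5389 = -1/163 + 5389 = 878406/163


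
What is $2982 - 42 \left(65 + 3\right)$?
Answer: $126$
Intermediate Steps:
$2982 - 42 \left(65 + 3\right) = 2982 - 42 \cdot 68 = 2982 - 2856 = 126$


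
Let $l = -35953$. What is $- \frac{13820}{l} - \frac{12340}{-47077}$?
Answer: $\frac{1094264160}{1692559381} \approx 0.64651$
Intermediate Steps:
$- \frac{13820}{l} - \frac{12340}{-47077} = - \frac{13820}{-35953} - \frac{12340}{-47077} = \left(-13820\right) \left(- \frac{1}{35953}\right) - - \frac{12340}{47077} = \frac{13820}{35953} + \frac{12340}{47077} = \frac{1094264160}{1692559381}$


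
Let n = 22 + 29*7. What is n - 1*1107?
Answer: -882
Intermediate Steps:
n = 225 (n = 22 + 203 = 225)
n - 1*1107 = 225 - 1*1107 = 225 - 1107 = -882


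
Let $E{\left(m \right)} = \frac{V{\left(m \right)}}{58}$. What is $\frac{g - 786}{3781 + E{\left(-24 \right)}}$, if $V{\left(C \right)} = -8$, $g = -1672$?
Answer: $- \frac{71282}{109645} \approx -0.65012$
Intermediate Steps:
$E{\left(m \right)} = - \frac{4}{29}$ ($E{\left(m \right)} = - \frac{8}{58} = \left(-8\right) \frac{1}{58} = - \frac{4}{29}$)
$\frac{g - 786}{3781 + E{\left(-24 \right)}} = \frac{-1672 - 786}{3781 - \frac{4}{29}} = - \frac{2458}{\frac{109645}{29}} = \left(-2458\right) \frac{29}{109645} = - \frac{71282}{109645}$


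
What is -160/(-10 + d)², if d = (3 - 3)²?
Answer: -8/5 ≈ -1.6000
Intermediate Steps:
d = 0 (d = 0² = 0)
-160/(-10 + d)² = -160/(-10 + 0)² = -160/((-10)²) = -160/100 = -160*1/100 = -8/5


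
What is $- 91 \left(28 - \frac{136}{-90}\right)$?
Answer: $- \frac{120848}{45} \approx -2685.5$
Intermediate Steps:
$- 91 \left(28 - \frac{136}{-90}\right) = - 91 \left(28 - - \frac{68}{45}\right) = - 91 \left(28 + \frac{68}{45}\right) = \left(-91\right) \frac{1328}{45} = - \frac{120848}{45}$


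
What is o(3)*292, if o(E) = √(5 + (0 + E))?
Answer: 584*√2 ≈ 825.90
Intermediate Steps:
o(E) = √(5 + E)
o(3)*292 = √(5 + 3)*292 = √8*292 = (2*√2)*292 = 584*√2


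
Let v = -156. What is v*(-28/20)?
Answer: 1092/5 ≈ 218.40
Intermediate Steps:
v*(-28/20) = -(-4368)/20 = -156*(-7/5) = 1092/5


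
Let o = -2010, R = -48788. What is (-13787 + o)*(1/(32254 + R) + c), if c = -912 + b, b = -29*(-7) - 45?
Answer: 196935464689/16534 ≈ 1.1911e+7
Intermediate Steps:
b = 158 (b = 203 - 45 = 158)
c = -754 (c = -912 + 158 = -754)
(-13787 + o)*(1/(32254 + R) + c) = (-13787 - 2010)*(1/(32254 - 48788) - 754) = -15797*(1/(-16534) - 754) = -15797*(-1/16534 - 754) = -15797*(-12466637/16534) = 196935464689/16534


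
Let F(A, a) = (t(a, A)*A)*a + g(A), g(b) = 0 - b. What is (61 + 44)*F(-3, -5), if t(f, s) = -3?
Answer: -4410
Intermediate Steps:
g(b) = -b
F(A, a) = -A - 3*A*a (F(A, a) = (-3*A)*a - A = -3*A*a - A = -A - 3*A*a)
(61 + 44)*F(-3, -5) = (61 + 44)*(-3*(-1 - 3*(-5))) = 105*(-3*(-1 + 15)) = 105*(-3*14) = 105*(-42) = -4410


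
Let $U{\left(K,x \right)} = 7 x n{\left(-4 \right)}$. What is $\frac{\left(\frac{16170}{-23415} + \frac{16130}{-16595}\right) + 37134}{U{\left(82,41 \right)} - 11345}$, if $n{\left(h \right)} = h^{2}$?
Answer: $- \frac{27483016834}{4998145161} \approx -5.4986$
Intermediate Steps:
$U{\left(K,x \right)} = 112 x$ ($U{\left(K,x \right)} = 7 x \left(-4\right)^{2} = 7 x 16 = 112 x$)
$\frac{\left(\frac{16170}{-23415} + \frac{16130}{-16595}\right) + 37134}{U{\left(82,41 \right)} - 11345} = \frac{\left(\frac{16170}{-23415} + \frac{16130}{-16595}\right) + 37134}{112 \cdot 41 - 11345} = \frac{\left(16170 \left(- \frac{1}{23415}\right) + 16130 \left(- \frac{1}{16595}\right)\right) + 37134}{4592 - 11345} = \frac{\left(- \frac{154}{223} - \frac{3226}{3319}\right) + 37134}{-6753} = \left(- \frac{1230524}{740137} + 37134\right) \left(- \frac{1}{6753}\right) = \frac{27483016834}{740137} \left(- \frac{1}{6753}\right) = - \frac{27483016834}{4998145161}$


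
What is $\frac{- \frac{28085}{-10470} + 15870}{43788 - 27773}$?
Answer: $\frac{33237397}{33535410} \approx 0.99111$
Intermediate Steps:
$\frac{- \frac{28085}{-10470} + 15870}{43788 - 27773} = \frac{\left(-28085\right) \left(- \frac{1}{10470}\right) + 15870}{16015} = \left(\frac{5617}{2094} + 15870\right) \frac{1}{16015} = \frac{33237397}{2094} \cdot \frac{1}{16015} = \frac{33237397}{33535410}$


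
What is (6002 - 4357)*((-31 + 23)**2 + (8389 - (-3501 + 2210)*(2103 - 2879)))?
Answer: -1634082135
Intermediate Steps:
(6002 - 4357)*((-31 + 23)**2 + (8389 - (-3501 + 2210)*(2103 - 2879))) = 1645*((-8)**2 + (8389 - (-1291)*(-776))) = 1645*(64 + (8389 - 1*1001816)) = 1645*(64 + (8389 - 1001816)) = 1645*(64 - 993427) = 1645*(-993363) = -1634082135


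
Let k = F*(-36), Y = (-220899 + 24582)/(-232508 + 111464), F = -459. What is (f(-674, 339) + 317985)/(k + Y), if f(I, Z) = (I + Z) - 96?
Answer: 1164788072/60615981 ≈ 19.216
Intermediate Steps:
f(I, Z) = -96 + I + Z
Y = 5949/3668 (Y = -196317/(-121044) = -196317*(-1/121044) = 5949/3668 ≈ 1.6219)
k = 16524 (k = -459*(-36) = 16524)
(f(-674, 339) + 317985)/(k + Y) = ((-96 - 674 + 339) + 317985)/(16524 + 5949/3668) = (-431 + 317985)/(60615981/3668) = 317554*(3668/60615981) = 1164788072/60615981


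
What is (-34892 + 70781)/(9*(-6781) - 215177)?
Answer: -5127/39458 ≈ -0.12994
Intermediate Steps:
(-34892 + 70781)/(9*(-6781) - 215177) = 35889/(-61029 - 215177) = 35889/(-276206) = 35889*(-1/276206) = -5127/39458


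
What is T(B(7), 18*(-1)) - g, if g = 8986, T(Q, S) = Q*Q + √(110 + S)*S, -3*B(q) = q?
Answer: -80825/9 - 36*√23 ≈ -9153.2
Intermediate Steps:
B(q) = -q/3
T(Q, S) = Q² + S*√(110 + S)
T(B(7), 18*(-1)) - g = ((-⅓*7)² + (18*(-1))*√(110 + 18*(-1))) - 1*8986 = ((-7/3)² - 18*√(110 - 18)) - 8986 = (49/9 - 36*√23) - 8986 = -80825/9 - 36*√23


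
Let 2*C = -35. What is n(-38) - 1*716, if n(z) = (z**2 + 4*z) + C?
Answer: 1117/2 ≈ 558.50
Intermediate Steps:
C = -35/2 (C = (1/2)*(-35) = -35/2 ≈ -17.500)
n(z) = -35/2 + z**2 + 4*z (n(z) = (z**2 + 4*z) - 35/2 = -35/2 + z**2 + 4*z)
n(-38) - 1*716 = (-35/2 + (-38)**2 + 4*(-38)) - 1*716 = (-35/2 + 1444 - 152) - 716 = 2549/2 - 716 = 1117/2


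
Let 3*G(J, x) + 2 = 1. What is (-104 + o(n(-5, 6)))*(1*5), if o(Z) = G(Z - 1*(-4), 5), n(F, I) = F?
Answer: -1565/3 ≈ -521.67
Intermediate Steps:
G(J, x) = -⅓ (G(J, x) = -⅔ + (⅓)*1 = -⅔ + ⅓ = -⅓)
o(Z) = -⅓
(-104 + o(n(-5, 6)))*(1*5) = (-104 - ⅓)*(1*5) = -313/3*5 = -1565/3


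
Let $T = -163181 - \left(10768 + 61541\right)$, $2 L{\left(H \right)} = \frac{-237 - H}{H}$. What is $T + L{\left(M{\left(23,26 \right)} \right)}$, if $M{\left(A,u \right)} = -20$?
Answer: $- \frac{9419383}{40} \approx -2.3548 \cdot 10^{5}$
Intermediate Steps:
$L{\left(H \right)} = \frac{-237 - H}{2 H}$ ($L{\left(H \right)} = \frac{\left(-237 - H\right) \frac{1}{H}}{2} = \frac{\frac{1}{H} \left(-237 - H\right)}{2} = \frac{-237 - H}{2 H}$)
$T = -235490$ ($T = -163181 - 72309 = -235490$)
$T + L{\left(M{\left(23,26 \right)} \right)} = -235490 + \frac{-237 - -20}{2 \left(-20\right)} = -235490 + \frac{1}{2} \left(- \frac{1}{20}\right) \left(-237 + 20\right) = -235490 + \frac{1}{2} \left(- \frac{1}{20}\right) \left(-217\right) = -235490 + \frac{217}{40} = - \frac{9419383}{40}$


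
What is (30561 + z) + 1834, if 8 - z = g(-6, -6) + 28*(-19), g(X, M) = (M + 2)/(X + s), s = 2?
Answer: 32934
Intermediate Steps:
g(X, M) = (2 + M)/(2 + X) (g(X, M) = (M + 2)/(X + 2) = (2 + M)/(2 + X))
z = 539 (z = 8 - ((2 - 6)/(2 - 6) + 28*(-19)) = 8 - (-4/(-4) - 532) = 8 - (-1/4*(-4) - 532) = 8 - (1 - 532) = 8 - 1*(-531) = 8 + 531 = 539)
(30561 + z) + 1834 = (30561 + 539) + 1834 = 31100 + 1834 = 32934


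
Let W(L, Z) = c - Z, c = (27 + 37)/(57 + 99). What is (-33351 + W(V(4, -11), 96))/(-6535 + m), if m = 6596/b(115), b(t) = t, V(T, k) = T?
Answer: 150007955/29052231 ≈ 5.1634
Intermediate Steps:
c = 16/39 (c = 64/156 = 64*(1/156) = 16/39 ≈ 0.41026)
W(L, Z) = 16/39 - Z
m = 6596/115 ≈ 57.357
(-33351 + W(V(4, -11), 96))/(-6535 + m) = (-33351 + (16/39 - 1*96))/(-6535 + 6596/115) = (-33351 + (16/39 - 96))/(-744929/115) = (-33351 - 3728/39)*(-115/744929) = -1304417/39*(-115/744929) = 150007955/29052231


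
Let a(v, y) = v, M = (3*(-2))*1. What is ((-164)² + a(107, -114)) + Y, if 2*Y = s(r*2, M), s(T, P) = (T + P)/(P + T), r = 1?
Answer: 54007/2 ≈ 27004.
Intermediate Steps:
M = -6 (M = -6*1 = -6)
s(T, P) = 1 (s(T, P) = (P + T)/(P + T) = 1)
Y = ½ (Y = (½)*1 = ½ ≈ 0.50000)
((-164)² + a(107, -114)) + Y = ((-164)² + 107) + ½ = (26896 + 107) + ½ = 27003 + ½ = 54007/2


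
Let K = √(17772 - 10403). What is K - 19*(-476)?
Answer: 9044 + √7369 ≈ 9129.8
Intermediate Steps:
K = √7369 ≈ 85.843
K - 19*(-476) = √7369 - 19*(-476) = √7369 + 9044 = 9044 + √7369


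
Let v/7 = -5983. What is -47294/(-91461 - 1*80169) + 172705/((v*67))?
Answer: 51533440894/240799207005 ≈ 0.21401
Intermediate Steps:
v = -41881 (v = 7*(-5983) = -41881)
-47294/(-91461 - 1*80169) + 172705/((v*67)) = -47294/(-91461 - 1*80169) + 172705/((-41881*67)) = -47294/(-91461 - 80169) + 172705/(-2806027) = -47294/(-171630) + 172705*(-1/2806027) = -47294*(-1/171630) - 172705/2806027 = 23647/85815 - 172705/2806027 = 51533440894/240799207005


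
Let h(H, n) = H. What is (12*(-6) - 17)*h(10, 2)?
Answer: -890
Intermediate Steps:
(12*(-6) - 17)*h(10, 2) = (12*(-6) - 17)*10 = (-72 - 17)*10 = -89*10 = -890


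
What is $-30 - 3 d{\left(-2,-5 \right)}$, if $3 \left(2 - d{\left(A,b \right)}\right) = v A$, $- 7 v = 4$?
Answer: $- \frac{244}{7} \approx -34.857$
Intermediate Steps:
$v = - \frac{4}{7}$ ($v = \left(- \frac{1}{7}\right) 4 = - \frac{4}{7} \approx -0.57143$)
$d{\left(A,b \right)} = 2 + \frac{4 A}{21}$ ($d{\left(A,b \right)} = 2 - \frac{\left(- \frac{4}{7}\right) A}{3} = 2 + \frac{4 A}{21}$)
$-30 - 3 d{\left(-2,-5 \right)} = -30 - 3 \left(2 + \frac{4}{21} \left(-2\right)\right) = -30 - 3 \left(2 - \frac{8}{21}\right) = -30 - \frac{34}{7} = - \frac{244}{7}$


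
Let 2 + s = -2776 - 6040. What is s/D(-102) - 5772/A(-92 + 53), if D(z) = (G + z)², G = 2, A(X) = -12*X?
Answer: -198227/15000 ≈ -13.215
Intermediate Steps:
s = -8818 (s = -2 + (-2776 - 6040) = -2 - 8816 = -8818)
D(z) = (2 + z)²
s/D(-102) - 5772/A(-92 + 53) = -8818/(2 - 102)² - 5772*(-1/(12*(-92 + 53))) = -8818/((-100)²) - 5772/((-12*(-39))) = -8818/10000 - 5772/468 = -8818*1/10000 - 5772*1/468 = -4409/5000 - 37/3 = -198227/15000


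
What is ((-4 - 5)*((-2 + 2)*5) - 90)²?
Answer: 8100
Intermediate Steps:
((-4 - 5)*((-2 + 2)*5) - 90)² = (-0*5 - 90)² = (-9*0 - 90)² = (0 - 90)² = (-90)² = 8100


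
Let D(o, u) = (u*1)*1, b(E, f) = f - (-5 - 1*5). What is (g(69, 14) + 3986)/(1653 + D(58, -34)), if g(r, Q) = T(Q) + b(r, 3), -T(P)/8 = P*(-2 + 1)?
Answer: 4111/1619 ≈ 2.5392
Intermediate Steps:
b(E, f) = 10 + f (b(E, f) = f - (-5 - 5) = f - 1*(-10) = f + 10 = 10 + f)
T(P) = 8*P (T(P) = -8*P*(-2 + 1) = -8*P*(-1) = -(-8)*P = 8*P)
D(o, u) = u (D(o, u) = u*1 = u)
g(r, Q) = 13 + 8*Q (g(r, Q) = 8*Q + (10 + 3) = 8*Q + 13 = 13 + 8*Q)
(g(69, 14) + 3986)/(1653 + D(58, -34)) = ((13 + 8*14) + 3986)/(1653 - 34) = ((13 + 112) + 3986)/1619 = (125 + 3986)*(1/1619) = 4111*(1/1619) = 4111/1619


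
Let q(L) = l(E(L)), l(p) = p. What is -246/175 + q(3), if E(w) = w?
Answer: 279/175 ≈ 1.5943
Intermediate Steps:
q(L) = L
-246/175 + q(3) = -246/175 + 3 = 279/175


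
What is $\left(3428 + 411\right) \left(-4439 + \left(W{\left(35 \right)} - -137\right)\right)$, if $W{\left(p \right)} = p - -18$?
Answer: $-16311911$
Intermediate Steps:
$W{\left(p \right)} = 18 + p$ ($W{\left(p \right)} = p + 18 = 18 + p$)
$\left(3428 + 411\right) \left(-4439 + \left(W{\left(35 \right)} - -137\right)\right) = \left(3428 + 411\right) \left(-4439 + \left(\left(18 + 35\right) - -137\right)\right) = 3839 \left(-4439 + \left(53 + 137\right)\right) = 3839 \left(-4439 + 190\right) = 3839 \left(-4249\right) = -16311911$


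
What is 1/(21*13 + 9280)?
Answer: 1/9553 ≈ 0.00010468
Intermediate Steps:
1/(21*13 + 9280) = 1/(273 + 9280) = 1/9553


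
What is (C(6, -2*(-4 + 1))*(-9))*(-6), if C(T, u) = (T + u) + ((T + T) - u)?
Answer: 972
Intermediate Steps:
C(T, u) = 3*T (C(T, u) = (T + u) + (2*T - u) = (T + u) + (-u + 2*T) = 3*T)
(C(6, -2*(-4 + 1))*(-9))*(-6) = ((3*6)*(-9))*(-6) = (18*(-9))*(-6) = -162*(-6) = 972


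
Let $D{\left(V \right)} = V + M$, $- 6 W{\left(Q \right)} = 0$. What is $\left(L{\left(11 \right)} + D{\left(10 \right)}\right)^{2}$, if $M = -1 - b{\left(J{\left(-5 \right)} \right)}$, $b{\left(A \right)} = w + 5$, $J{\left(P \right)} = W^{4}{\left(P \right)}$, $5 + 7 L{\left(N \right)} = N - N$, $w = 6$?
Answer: $\frac{361}{49} \approx 7.3673$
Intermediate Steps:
$W{\left(Q \right)} = 0$ ($W{\left(Q \right)} = \left(- \frac{1}{6}\right) 0 = 0$)
$L{\left(N \right)} = - \frac{5}{7}$ ($L{\left(N \right)} = - \frac{5}{7} + \frac{N - N}{7} = - \frac{5}{7} + \frac{1}{7} \cdot 0 = - \frac{5}{7} + 0 = - \frac{5}{7}$)
$J{\left(P \right)} = 0$ ($J{\left(P \right)} = 0^{4} = 0$)
$b{\left(A \right)} = 11$ ($b{\left(A \right)} = 6 + 5 = 11$)
$M = -12$ ($M = -1 - 11 = -12$)
$D{\left(V \right)} = -12 + V$ ($D{\left(V \right)} = V - 12 = -12 + V$)
$\left(L{\left(11 \right)} + D{\left(10 \right)}\right)^{2} = \left(- \frac{5}{7} + \left(-12 + 10\right)\right)^{2} = \left(- \frac{5}{7} - 2\right)^{2} = \left(- \frac{19}{7}\right)^{2} = \frac{361}{49}$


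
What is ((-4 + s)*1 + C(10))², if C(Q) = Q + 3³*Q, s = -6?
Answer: 72900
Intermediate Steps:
C(Q) = 28*Q (C(Q) = Q + 27*Q = 28*Q)
((-4 + s)*1 + C(10))² = ((-4 - 6)*1 + 28*10)² = (-10*1 + 280)² = (-10 + 280)² = 270² = 72900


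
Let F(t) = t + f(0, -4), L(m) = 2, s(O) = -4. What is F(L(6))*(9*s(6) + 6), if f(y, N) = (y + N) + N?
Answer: 180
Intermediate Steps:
f(y, N) = y + 2*N (f(y, N) = (N + y) + N = y + 2*N)
F(t) = -8 + t (F(t) = t + (0 + 2*(-4)) = t + (0 - 8) = t - 8 = -8 + t)
F(L(6))*(9*s(6) + 6) = (-8 + 2)*(9*(-4) + 6) = -6*(-36 + 6) = -6*(-30) = 180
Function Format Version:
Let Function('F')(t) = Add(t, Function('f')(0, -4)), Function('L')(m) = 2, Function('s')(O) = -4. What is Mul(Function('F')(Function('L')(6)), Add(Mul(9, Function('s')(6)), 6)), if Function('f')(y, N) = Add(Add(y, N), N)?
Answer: 180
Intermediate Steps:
Function('f')(y, N) = Add(y, Mul(2, N)) (Function('f')(y, N) = Add(Add(N, y), N) = Add(y, Mul(2, N)))
Function('F')(t) = Add(-8, t) (Function('F')(t) = Add(t, Add(0, Mul(2, -4))) = Add(t, Add(0, -8)) = Add(t, -8) = Add(-8, t))
Mul(Function('F')(Function('L')(6)), Add(Mul(9, Function('s')(6)), 6)) = Mul(Add(-8, 2), Add(Mul(9, -4), 6)) = Mul(-6, Add(-36, 6)) = Mul(-6, -30) = 180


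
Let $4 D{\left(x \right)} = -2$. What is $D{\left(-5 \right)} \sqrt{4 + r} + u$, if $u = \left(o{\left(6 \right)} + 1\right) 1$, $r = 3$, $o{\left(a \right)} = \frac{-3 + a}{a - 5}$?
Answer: $4 - \frac{\sqrt{7}}{2} \approx 2.6771$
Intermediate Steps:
$o{\left(a \right)} = \frac{-3 + a}{-5 + a}$
$D{\left(x \right)} = - \frac{1}{2}$ ($D{\left(x \right)} = \frac{1}{4} \left(-2\right) = - \frac{1}{2}$)
$u = 4$ ($u = \left(\frac{-3 + 6}{-5 + 6} + 1\right) 1 = \left(1^{-1} \cdot 3 + 1\right) 1 = \left(1 \cdot 3 + 1\right) 1 = \left(3 + 1\right) 1 = 4 \cdot 1 = 4$)
$D{\left(-5 \right)} \sqrt{4 + r} + u = - \frac{\sqrt{4 + 3}}{2} + 4 = - \frac{\sqrt{7}}{2} + 4 = 4 - \frac{\sqrt{7}}{2}$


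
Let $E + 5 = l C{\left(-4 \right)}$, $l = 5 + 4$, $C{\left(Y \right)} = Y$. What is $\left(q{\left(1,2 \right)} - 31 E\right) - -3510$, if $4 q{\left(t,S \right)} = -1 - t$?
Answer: $\frac{9561}{2} \approx 4780.5$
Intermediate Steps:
$l = 9$
$q{\left(t,S \right)} = - \frac{1}{4} - \frac{t}{4}$ ($q{\left(t,S \right)} = \frac{-1 - t}{4} = - \frac{1}{4} - \frac{t}{4}$)
$E = -41$ ($E = -5 + 9 \left(-4\right) = -5 - 36 = -41$)
$\left(q{\left(1,2 \right)} - 31 E\right) - -3510 = \left(\left(- \frac{1}{4} - \frac{1}{4}\right) - -1271\right) - -3510 = \left(\left(- \frac{1}{4} - \frac{1}{4}\right) + 1271\right) + 3510 = \left(- \frac{1}{2} + 1271\right) + 3510 = \frac{2541}{2} + 3510 = \frac{9561}{2}$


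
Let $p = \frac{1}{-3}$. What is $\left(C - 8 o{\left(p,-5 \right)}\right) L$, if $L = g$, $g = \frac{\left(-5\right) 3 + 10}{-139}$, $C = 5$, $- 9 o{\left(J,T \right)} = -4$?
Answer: $\frac{65}{1251} \approx 0.051958$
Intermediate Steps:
$p = - \frac{1}{3} \approx -0.33333$
$o{\left(J,T \right)} = \frac{4}{9}$ ($o{\left(J,T \right)} = \left(- \frac{1}{9}\right) \left(-4\right) = \frac{4}{9}$)
$g = \frac{5}{139}$ ($g = \left(-15 + 10\right) \left(- \frac{1}{139}\right) = \left(-5\right) \left(- \frac{1}{139}\right) = \frac{5}{139} \approx 0.035971$)
$L = \frac{5}{139} \approx 0.035971$
$\left(C - 8 o{\left(p,-5 \right)}\right) L = \left(5 - \frac{32}{9}\right) \frac{5}{139} = \frac{13}{9} \cdot \frac{5}{139} = \frac{65}{1251}$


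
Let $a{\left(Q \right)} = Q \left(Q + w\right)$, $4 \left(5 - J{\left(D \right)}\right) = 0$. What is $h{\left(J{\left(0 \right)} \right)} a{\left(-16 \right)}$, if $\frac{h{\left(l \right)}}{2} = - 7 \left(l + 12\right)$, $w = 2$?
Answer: $-53312$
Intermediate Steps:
$J{\left(D \right)} = 5$ ($J{\left(D \right)} = 5 - 0 = 5 + 0 = 5$)
$a{\left(Q \right)} = Q \left(2 + Q\right)$ ($a{\left(Q \right)} = Q \left(Q + 2\right) = Q \left(2 + Q\right)$)
$h{\left(l \right)} = -168 - 14 l$ ($h{\left(l \right)} = 2 \left(- 7 \left(l + 12\right)\right) = 2 \left(- 7 \left(12 + l\right)\right) = 2 \left(-84 - 7 l\right) = -168 - 14 l$)
$h{\left(J{\left(0 \right)} \right)} a{\left(-16 \right)} = \left(-168 - 70\right) \left(- 16 \left(2 - 16\right)\right) = \left(-168 - 70\right) \left(\left(-16\right) \left(-14\right)\right) = \left(-238\right) 224 = -53312$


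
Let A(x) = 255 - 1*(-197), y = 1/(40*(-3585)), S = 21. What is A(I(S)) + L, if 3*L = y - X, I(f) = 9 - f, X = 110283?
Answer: -15620131801/430200 ≈ -36309.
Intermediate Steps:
y = -1/143400 (y = 1/(-143400) = -1/143400 ≈ -6.9735e-6)
A(x) = 452 (A(x) = 255 + 197 = 452)
L = -15814582201/430200 (L = (-1/143400 - 1*110283)/3 = (-1/143400 - 110283)/3 = (1/3)*(-15814582201/143400) = -15814582201/430200 ≈ -36761.)
A(I(S)) + L = 452 - 15814582201/430200 = -15620131801/430200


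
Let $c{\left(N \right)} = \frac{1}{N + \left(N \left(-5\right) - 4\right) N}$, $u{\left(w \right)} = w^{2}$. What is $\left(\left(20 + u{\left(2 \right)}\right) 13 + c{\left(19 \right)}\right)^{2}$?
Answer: $\frac{337494769249}{3467044} \approx 97344.0$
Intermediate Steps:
$c{\left(N \right)} = \frac{1}{N + N \left(-4 - 5 N\right)}$ ($c{\left(N \right)} = \frac{1}{N + \left(- 5 N - 4\right) N} = \frac{1}{N + \left(-4 - 5 N\right) N} = \frac{1}{N + N \left(-4 - 5 N\right)}$)
$\left(\left(20 + u{\left(2 \right)}\right) 13 + c{\left(19 \right)}\right)^{2} = \left(\left(20 + 2^{2}\right) 13 - \frac{1}{19 \left(3 + 5 \cdot 19\right)}\right)^{2} = \left(\left(20 + 4\right) 13 - \frac{1}{19 \left(3 + 95\right)}\right)^{2} = \left(24 \cdot 13 - \frac{1}{19 \cdot 98}\right)^{2} = \left(312 - \frac{1}{19} \cdot \frac{1}{98}\right)^{2} = \left(312 - \frac{1}{1862}\right)^{2} = \left(\frac{580943}{1862}\right)^{2} = \frac{337494769249}{3467044}$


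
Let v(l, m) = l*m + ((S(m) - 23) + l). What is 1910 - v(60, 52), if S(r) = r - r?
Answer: -1247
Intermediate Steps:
S(r) = 0
v(l, m) = -23 + l + l*m (v(l, m) = l*m + ((0 - 23) + l) = l*m + (-23 + l) = -23 + l + l*m)
1910 - v(60, 52) = 1910 - (-23 + 60 + 60*52) = 1910 - (-23 + 60 + 3120) = 1910 - 1*3157 = 1910 - 3157 = -1247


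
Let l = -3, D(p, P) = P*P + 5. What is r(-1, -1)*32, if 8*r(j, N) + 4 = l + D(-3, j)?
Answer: -4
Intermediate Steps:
D(p, P) = 5 + P² (D(p, P) = P² + 5 = 5 + P²)
r(j, N) = -¼ + j²/8 (r(j, N) = -½ + (-3 + (5 + j²))/8 = -½ + (2 + j²)/8 = -½ + (¼ + j²/8) = -¼ + j²/8)
r(-1, -1)*32 = (-¼ + (⅛)*(-1)²)*32 = (-¼ + (⅛)*1)*32 = (-¼ + ⅛)*32 = -⅛*32 = -4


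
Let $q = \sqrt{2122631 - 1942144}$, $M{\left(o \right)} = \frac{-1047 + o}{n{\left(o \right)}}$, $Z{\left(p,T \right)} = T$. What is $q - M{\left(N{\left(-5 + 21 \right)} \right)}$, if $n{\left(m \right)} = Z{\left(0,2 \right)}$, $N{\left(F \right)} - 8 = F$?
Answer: $\frac{1023}{2} + \sqrt{180487} \approx 936.34$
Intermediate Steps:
$N{\left(F \right)} = 8 + F$
$n{\left(m \right)} = 2$
$M{\left(o \right)} = - \frac{1047}{2} + \frac{o}{2}$ ($M{\left(o \right)} = \frac{-1047 + o}{2} = \left(-1047 + o\right) \frac{1}{2} = - \frac{1047}{2} + \frac{o}{2}$)
$q = \sqrt{180487} \approx 424.84$
$q - M{\left(N{\left(-5 + 21 \right)} \right)} = \sqrt{180487} - \left(- \frac{1047}{2} + \frac{8 + \left(-5 + 21\right)}{2}\right) = \sqrt{180487} - \left(- \frac{1047}{2} + \frac{8 + 16}{2}\right) = \sqrt{180487} - \left(- \frac{1047}{2} + \frac{1}{2} \cdot 24\right) = \sqrt{180487} - \left(- \frac{1047}{2} + 12\right) = \sqrt{180487} - - \frac{1023}{2} = \sqrt{180487} + \frac{1023}{2} = \frac{1023}{2} + \sqrt{180487}$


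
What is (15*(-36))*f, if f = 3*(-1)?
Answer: 1620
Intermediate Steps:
f = -3
(15*(-36))*f = (15*(-36))*(-3) = -540*(-3) = 1620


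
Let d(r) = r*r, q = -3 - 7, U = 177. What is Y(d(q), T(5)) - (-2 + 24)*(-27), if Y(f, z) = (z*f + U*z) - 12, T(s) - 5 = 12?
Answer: 5291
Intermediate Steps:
q = -10
T(s) = 17 (T(s) = 5 + 12 = 17)
d(r) = r²
Y(f, z) = -12 + 177*z + f*z (Y(f, z) = (z*f + 177*z) - 12 = (f*z + 177*z) - 12 = (177*z + f*z) - 12 = -12 + 177*z + f*z)
Y(d(q), T(5)) - (-2 + 24)*(-27) = (-12 + 177*17 + (-10)²*17) - (-2 + 24)*(-27) = (-12 + 3009 + 100*17) - 22*(-27) = (-12 + 3009 + 1700) - 1*(-594) = 4697 + 594 = 5291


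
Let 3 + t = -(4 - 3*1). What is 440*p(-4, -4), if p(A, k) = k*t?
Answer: 7040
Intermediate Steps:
t = -4 (t = -3 - (4 - 3*1) = -3 - (4 - 3) = -3 - 1*1 = -3 - 1 = -4)
p(A, k) = -4*k (p(A, k) = k*(-4) = -4*k)
440*p(-4, -4) = 440*(-4*(-4)) = 440*16 = 7040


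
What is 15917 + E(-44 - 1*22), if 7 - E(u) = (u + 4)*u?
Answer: 11832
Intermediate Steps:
E(u) = 7 - u*(4 + u) (E(u) = 7 - (u + 4)*u = 7 - (4 + u)*u = 7 - u*(4 + u))
15917 + E(-44 - 1*22) = 15917 + (7 - (-44 - 1*22)² - 4*(-44 - 1*22)) = 15917 + (7 - (-44 - 22)² - 4*(-44 - 22)) = 15917 + (7 - 1*(-66)² - 4*(-66)) = 15917 + (7 - 1*4356 + 264) = 15917 + (7 - 4356 + 264) = 15917 - 4085 = 11832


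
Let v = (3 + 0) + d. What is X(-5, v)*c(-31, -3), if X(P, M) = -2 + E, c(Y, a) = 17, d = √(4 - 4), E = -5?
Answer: -119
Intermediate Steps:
d = 0 (d = √0 = 0)
v = 3 (v = (3 + 0) + 0 = 3 + 0 = 3)
X(P, M) = -7 (X(P, M) = -2 - 5 = -7)
X(-5, v)*c(-31, -3) = -7*17 = -119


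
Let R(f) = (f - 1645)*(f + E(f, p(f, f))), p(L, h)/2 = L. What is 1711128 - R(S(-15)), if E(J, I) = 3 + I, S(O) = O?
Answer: 1641408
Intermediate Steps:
p(L, h) = 2*L
R(f) = (-1645 + f)*(3 + 3*f) (R(f) = (f - 1645)*(f + (3 + 2*f)) = (-1645 + f)*(3 + 3*f))
1711128 - R(S(-15)) = 1711128 - (-4935 - 4932*(-15) + 3*(-15)²) = 1711128 - (-4935 + 73980 + 3*225) = 1711128 - (-4935 + 73980 + 675) = 1711128 - 1*69720 = 1711128 - 69720 = 1641408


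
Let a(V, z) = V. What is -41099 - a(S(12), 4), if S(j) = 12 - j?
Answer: -41099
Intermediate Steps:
-41099 - a(S(12), 4) = -41099 - (12 - 1*12) = -41099 - (12 - 12) = -41099 - 1*0 = -41099 + 0 = -41099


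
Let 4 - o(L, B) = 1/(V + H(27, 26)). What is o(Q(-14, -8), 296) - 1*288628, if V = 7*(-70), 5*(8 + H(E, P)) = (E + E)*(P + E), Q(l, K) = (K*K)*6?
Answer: -107368133/372 ≈ -2.8862e+5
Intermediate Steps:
Q(l, K) = 6*K² (Q(l, K) = K²*6 = 6*K²)
H(E, P) = -8 + 2*E*(E + P)/5 (H(E, P) = -8 + ((E + E)*(P + E))/5 = -8 + ((2*E)*(E + P))/5 = -8 + (2*E*(E + P))/5 = -8 + 2*E*(E + P)/5)
V = -490
o(L, B) = 1483/372 (o(L, B) = 4 - 1/(-490 + (-8 + (⅖)*27² + (⅖)*27*26)) = 4 - 1/(-490 + (-8 + (⅖)*729 + 1404/5)) = 4 - 1/(-490 + (-8 + 1458/5 + 1404/5)) = 4 - 1/(-490 + 2822/5) = 4 - 1/372/5 = 4 - 1*5/372 = 4 - 5/372 = 1483/372)
o(Q(-14, -8), 296) - 1*288628 = 1483/372 - 1*288628 = 1483/372 - 288628 = -107368133/372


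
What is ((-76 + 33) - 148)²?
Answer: 36481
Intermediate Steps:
((-76 + 33) - 148)² = (-43 - 148)² = (-191)² = 36481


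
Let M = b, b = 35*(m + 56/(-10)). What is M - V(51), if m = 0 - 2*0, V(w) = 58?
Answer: -254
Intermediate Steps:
m = 0 (m = 0 + 0 = 0)
b = -196 (b = 35*(0 + 56/(-10)) = 35*(0 + 56*(-⅒)) = 35*(0 - 28/5) = 35*(-28/5) = -196)
M = -196
M - V(51) = -196 - 1*58 = -196 - 58 = -254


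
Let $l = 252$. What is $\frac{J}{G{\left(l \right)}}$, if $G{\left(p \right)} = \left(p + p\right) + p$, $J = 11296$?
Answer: $\frac{2824}{189} \approx 14.942$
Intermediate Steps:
$G{\left(p \right)} = 3 p$ ($G{\left(p \right)} = 2 p + p = 3 p$)
$\frac{J}{G{\left(l \right)}} = \frac{11296}{3 \cdot 252} = \frac{11296}{756} = 11296 \cdot \frac{1}{756} = \frac{2824}{189}$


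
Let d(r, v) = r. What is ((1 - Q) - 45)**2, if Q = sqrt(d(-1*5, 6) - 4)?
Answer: 1927 + 264*I ≈ 1927.0 + 264.0*I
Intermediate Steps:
Q = 3*I (Q = sqrt(-1*5 - 4) = sqrt(-5 - 4) = sqrt(-9) = 3*I ≈ 3.0*I)
((1 - Q) - 45)**2 = ((1 - 3*I) - 45)**2 = (-44 - 3*I)**2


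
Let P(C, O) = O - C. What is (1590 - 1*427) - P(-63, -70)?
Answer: 1170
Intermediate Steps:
(1590 - 1*427) - P(-63, -70) = (1590 - 1*427) - (-70 - 1*(-63)) = (1590 - 427) - (-70 + 63) = 1163 - 1*(-7) = 1163 + 7 = 1170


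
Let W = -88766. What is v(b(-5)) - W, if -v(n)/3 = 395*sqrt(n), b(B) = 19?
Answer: 88766 - 1185*sqrt(19) ≈ 83601.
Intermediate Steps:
v(n) = -1185*sqrt(n)
v(b(-5)) - W = -1185*sqrt(19) - 1*(-88766) = -1185*sqrt(19) + 88766 = 88766 - 1185*sqrt(19)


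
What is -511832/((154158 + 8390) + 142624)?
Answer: -127958/76293 ≈ -1.6772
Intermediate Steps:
-511832/((154158 + 8390) + 142624) = -511832/(162548 + 142624) = -511832/305172 = -511832*1/305172 = -127958/76293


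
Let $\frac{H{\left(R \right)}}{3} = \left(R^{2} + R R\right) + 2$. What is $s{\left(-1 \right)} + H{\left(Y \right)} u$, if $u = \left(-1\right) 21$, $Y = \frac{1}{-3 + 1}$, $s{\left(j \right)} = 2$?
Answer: $- \frac{311}{2} \approx -155.5$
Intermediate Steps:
$Y = - \frac{1}{2}$ ($Y = \frac{1}{-2} = - \frac{1}{2} \approx -0.5$)
$H{\left(R \right)} = 6 + 6 R^{2}$ ($H{\left(R \right)} = 3 \left(\left(R^{2} + R R\right) + 2\right) = 3 \left(\left(R^{2} + R^{2}\right) + 2\right) = 3 \left(2 R^{2} + 2\right) = 3 \left(2 + 2 R^{2}\right) = 6 + 6 R^{2}$)
$u = -21$
$s{\left(-1 \right)} + H{\left(Y \right)} u = 2 + \left(6 + 6 \left(- \frac{1}{2}\right)^{2}\right) \left(-21\right) = 2 + \left(6 + 6 \cdot \frac{1}{4}\right) \left(-21\right) = 2 + \left(6 + \frac{3}{2}\right) \left(-21\right) = 2 + \frac{15}{2} \left(-21\right) = 2 - \frac{315}{2} = - \frac{311}{2}$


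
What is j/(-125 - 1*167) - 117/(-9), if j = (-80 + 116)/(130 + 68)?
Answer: 20877/1606 ≈ 12.999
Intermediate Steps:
j = 2/11 (j = 36/198 = 36*(1/198) = 2/11 ≈ 0.18182)
j/(-125 - 1*167) - 117/(-9) = 2/(11*(-125 - 1*167)) - 117/(-9) = 2/(11*(-125 - 167)) - 117*(-⅑) = (2/11)/(-292) + 13 = (2/11)*(-1/292) + 13 = -1/1606 + 13 = 20877/1606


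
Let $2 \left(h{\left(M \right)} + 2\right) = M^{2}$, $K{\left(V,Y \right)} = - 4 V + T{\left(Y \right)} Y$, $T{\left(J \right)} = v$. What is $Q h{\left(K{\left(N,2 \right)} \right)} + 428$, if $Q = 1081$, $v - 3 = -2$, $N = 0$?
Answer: $428$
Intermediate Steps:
$v = 1$ ($v = 3 - 2 = 1$)
$T{\left(J \right)} = 1$
$K{\left(V,Y \right)} = Y - 4 V$ ($K{\left(V,Y \right)} = - 4 V + 1 Y = - 4 V + Y = Y - 4 V$)
$h{\left(M \right)} = -2 + \frac{M^{2}}{2}$
$Q h{\left(K{\left(N,2 \right)} \right)} + 428 = 1081 \left(-2 + \frac{\left(2 - 0\right)^{2}}{2}\right) + 428 = 1081 \left(-2 + \frac{\left(2 + 0\right)^{2}}{2}\right) + 428 = 1081 \left(-2 + \frac{2^{2}}{2}\right) + 428 = 1081 \left(-2 + \frac{1}{2} \cdot 4\right) + 428 = 1081 \left(-2 + 2\right) + 428 = 1081 \cdot 0 + 428 = 0 + 428 = 428$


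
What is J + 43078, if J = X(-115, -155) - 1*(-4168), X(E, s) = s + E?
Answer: 46976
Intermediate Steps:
X(E, s) = E + s
J = 3898 (J = (-115 - 155) - 1*(-4168) = -270 + 4168 = 3898)
J + 43078 = 3898 + 43078 = 46976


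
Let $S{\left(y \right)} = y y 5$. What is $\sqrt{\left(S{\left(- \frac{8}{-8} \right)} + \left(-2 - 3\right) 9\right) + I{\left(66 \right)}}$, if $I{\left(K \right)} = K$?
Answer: $\sqrt{26} \approx 5.099$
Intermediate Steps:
$S{\left(y \right)} = 5 y^{2}$ ($S{\left(y \right)} = y^{2} \cdot 5 = 5 y^{2}$)
$\sqrt{\left(S{\left(- \frac{8}{-8} \right)} + \left(-2 - 3\right) 9\right) + I{\left(66 \right)}} = \sqrt{\left(5 \left(- \frac{8}{-8}\right)^{2} + \left(-2 - 3\right) 9\right) + 66} = \sqrt{\left(5 \left(\left(-8\right) \left(- \frac{1}{8}\right)\right)^{2} - 45\right) + 66} = \sqrt{\left(5 \cdot 1^{2} - 45\right) + 66} = \sqrt{\left(5 \cdot 1 - 45\right) + 66} = \sqrt{\left(5 - 45\right) + 66} = \sqrt{-40 + 66} = \sqrt{26}$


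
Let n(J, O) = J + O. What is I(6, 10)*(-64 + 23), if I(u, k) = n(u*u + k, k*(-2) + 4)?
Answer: -1230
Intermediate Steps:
I(u, k) = 4 + u**2 - k (I(u, k) = (u*u + k) + (k*(-2) + 4) = (u**2 + k) + (-2*k + 4) = (k + u**2) + (4 - 2*k) = 4 + u**2 - k)
I(6, 10)*(-64 + 23) = (4 + 6**2 - 1*10)*(-64 + 23) = (4 + 36 - 10)*(-41) = 30*(-41) = -1230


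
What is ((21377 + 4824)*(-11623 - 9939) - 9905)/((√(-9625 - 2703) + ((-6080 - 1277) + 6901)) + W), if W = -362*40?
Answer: 1054772603689/27887053 + 564955867*I*√3082/111548212 ≈ 37823.0 + 281.17*I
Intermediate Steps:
W = -14480
((21377 + 4824)*(-11623 - 9939) - 9905)/((√(-9625 - 2703) + ((-6080 - 1277) + 6901)) + W) = ((21377 + 4824)*(-11623 - 9939) - 9905)/((√(-9625 - 2703) + ((-6080 - 1277) + 6901)) - 14480) = (26201*(-21562) - 9905)/((√(-12328) + (-7357 + 6901)) - 14480) = (-564945962 - 9905)/((2*I*√3082 - 456) - 14480) = -564955867/((-456 + 2*I*√3082) - 14480) = -564955867/(-14936 + 2*I*√3082)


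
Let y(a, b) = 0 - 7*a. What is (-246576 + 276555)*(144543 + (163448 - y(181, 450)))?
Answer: 9271245582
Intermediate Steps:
y(a, b) = -7*a
(-246576 + 276555)*(144543 + (163448 - y(181, 450))) = (-246576 + 276555)*(144543 + (163448 - (-7)*181)) = 29979*(144543 + (163448 - 1*(-1267))) = 29979*(144543 + (163448 + 1267)) = 29979*(144543 + 164715) = 29979*309258 = 9271245582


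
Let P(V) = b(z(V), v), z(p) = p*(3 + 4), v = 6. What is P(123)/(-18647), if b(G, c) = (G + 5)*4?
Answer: -3464/18647 ≈ -0.18577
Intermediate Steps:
z(p) = 7*p (z(p) = p*7 = 7*p)
b(G, c) = 20 + 4*G (b(G, c) = (5 + G)*4 = 20 + 4*G)
P(V) = 20 + 28*V (P(V) = 20 + 4*(7*V) = 20 + 28*V)
P(123)/(-18647) = (20 + 28*123)/(-18647) = (20 + 3444)*(-1/18647) = 3464*(-1/18647) = -3464/18647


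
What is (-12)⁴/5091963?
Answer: 6912/1697321 ≈ 0.0040723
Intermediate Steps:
(-12)⁴/5091963 = 20736*(1/5091963) = 6912/1697321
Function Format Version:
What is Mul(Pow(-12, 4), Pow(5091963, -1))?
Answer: Rational(6912, 1697321) ≈ 0.0040723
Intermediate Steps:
Mul(Pow(-12, 4), Pow(5091963, -1)) = Mul(20736, Rational(1, 5091963)) = Rational(6912, 1697321)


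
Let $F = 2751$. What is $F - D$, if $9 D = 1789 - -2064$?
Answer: $\frac{20906}{9} \approx 2322.9$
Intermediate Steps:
$D = \frac{3853}{9}$ ($D = \frac{1789 - -2064}{9} = \frac{1789 + 2064}{9} = \frac{1}{9} \cdot 3853 = \frac{3853}{9} \approx 428.11$)
$F - D = 2751 - \frac{3853}{9} = \frac{20906}{9}$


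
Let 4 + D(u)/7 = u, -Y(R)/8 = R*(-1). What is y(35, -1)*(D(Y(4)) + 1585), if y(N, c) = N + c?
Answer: 60554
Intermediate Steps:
Y(R) = 8*R (Y(R) = -8*R*(-1) = -(-8)*R = 8*R)
D(u) = -28 + 7*u
y(35, -1)*(D(Y(4)) + 1585) = (35 - 1)*((-28 + 7*(8*4)) + 1585) = 34*((-28 + 7*32) + 1585) = 34*((-28 + 224) + 1585) = 34*(196 + 1585) = 34*1781 = 60554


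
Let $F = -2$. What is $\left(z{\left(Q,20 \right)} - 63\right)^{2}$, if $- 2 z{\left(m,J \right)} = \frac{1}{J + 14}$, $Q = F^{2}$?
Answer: $\frac{18361225}{4624} \approx 3970.9$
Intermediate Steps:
$Q = 4$ ($Q = \left(-2\right)^{2} = 4$)
$z{\left(m,J \right)} = - \frac{1}{2 \left(14 + J\right)}$ ($z{\left(m,J \right)} = - \frac{1}{2 \left(J + 14\right)} = - \frac{1}{2 \left(14 + J\right)}$)
$\left(z{\left(Q,20 \right)} - 63\right)^{2} = \left(- \frac{1}{28 + 2 \cdot 20} - 63\right)^{2} = \left(- \frac{1}{28 + 40} - 63\right)^{2} = \left(- \frac{1}{68} - 63\right)^{2} = \left(- \frac{4285}{68}\right)^{2} = \frac{18361225}{4624}$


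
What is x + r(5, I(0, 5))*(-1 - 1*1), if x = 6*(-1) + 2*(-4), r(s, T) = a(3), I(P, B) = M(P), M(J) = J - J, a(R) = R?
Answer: -20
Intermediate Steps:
M(J) = 0
I(P, B) = 0
r(s, T) = 3
x = -14 (x = -6 - 8 = -14)
x + r(5, I(0, 5))*(-1 - 1*1) = -14 + 3*(-1 - 1*1) = -14 + 3*(-1 - 1) = -14 + 3*(-2) = -14 - 6 = -20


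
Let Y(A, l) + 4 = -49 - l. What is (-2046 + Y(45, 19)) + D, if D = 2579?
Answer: 461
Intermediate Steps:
Y(A, l) = -53 - l (Y(A, l) = -4 + (-49 - l) = -53 - l)
(-2046 + Y(45, 19)) + D = (-2046 + (-53 - 1*19)) + 2579 = (-2046 + (-53 - 19)) + 2579 = (-2046 - 72) + 2579 = -2118 + 2579 = 461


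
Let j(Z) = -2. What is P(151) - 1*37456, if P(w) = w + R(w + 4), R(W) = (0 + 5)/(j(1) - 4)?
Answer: -223835/6 ≈ -37306.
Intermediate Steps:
R(W) = -⅚ (R(W) = (0 + 5)/(-2 - 4) = 5/(-6) = 5*(-⅙) = -⅚)
P(w) = -⅚ + w (P(w) = w - ⅚ = -⅚ + w)
P(151) - 1*37456 = (-⅚ + 151) - 1*37456 = 901/6 - 37456 = -223835/6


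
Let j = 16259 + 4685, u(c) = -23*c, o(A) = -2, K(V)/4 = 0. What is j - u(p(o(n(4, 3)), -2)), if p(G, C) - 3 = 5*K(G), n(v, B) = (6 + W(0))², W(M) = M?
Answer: 21013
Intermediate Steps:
K(V) = 0 (K(V) = 4*0 = 0)
n(v, B) = 36 (n(v, B) = (6 + 0)² = 6² = 36)
p(G, C) = 3 (p(G, C) = 3 + 5*0 = 3 + 0 = 3)
j = 20944
j - u(p(o(n(4, 3)), -2)) = 20944 - (-23)*3 = 20944 - 1*(-69) = 20944 + 69 = 21013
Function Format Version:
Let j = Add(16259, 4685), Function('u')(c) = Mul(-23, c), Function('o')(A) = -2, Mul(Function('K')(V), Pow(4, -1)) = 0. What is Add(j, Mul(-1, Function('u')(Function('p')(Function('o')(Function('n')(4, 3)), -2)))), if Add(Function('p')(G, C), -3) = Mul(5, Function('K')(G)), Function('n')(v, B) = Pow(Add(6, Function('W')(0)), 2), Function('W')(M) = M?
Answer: 21013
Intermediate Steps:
Function('K')(V) = 0 (Function('K')(V) = Mul(4, 0) = 0)
Function('n')(v, B) = 36 (Function('n')(v, B) = Pow(Add(6, 0), 2) = Pow(6, 2) = 36)
Function('p')(G, C) = 3 (Function('p')(G, C) = Add(3, Mul(5, 0)) = Add(3, 0) = 3)
j = 20944
Add(j, Mul(-1, Function('u')(Function('p')(Function('o')(Function('n')(4, 3)), -2)))) = Add(20944, Mul(-1, Mul(-23, 3))) = Add(20944, Mul(-1, -69)) = Add(20944, 69) = 21013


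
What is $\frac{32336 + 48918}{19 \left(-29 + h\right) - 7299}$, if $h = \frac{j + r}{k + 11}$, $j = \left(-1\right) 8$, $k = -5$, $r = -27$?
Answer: $- \frac{487524}{47765} \approx -10.207$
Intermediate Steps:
$j = -8$
$h = - \frac{35}{6}$ ($h = \frac{-8 - 27}{-5 + 11} = - \frac{35}{6} \approx -5.8333$)
$\frac{32336 + 48918}{19 \left(-29 + h\right) - 7299} = \frac{32336 + 48918}{19 \left(-29 - \frac{35}{6}\right) - 7299} = \frac{81254}{19 \left(- \frac{209}{6}\right) - 7299} = \frac{81254}{- \frac{3971}{6} - 7299} = \frac{81254}{- \frac{47765}{6}} = 81254 \left(- \frac{6}{47765}\right) = - \frac{487524}{47765}$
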